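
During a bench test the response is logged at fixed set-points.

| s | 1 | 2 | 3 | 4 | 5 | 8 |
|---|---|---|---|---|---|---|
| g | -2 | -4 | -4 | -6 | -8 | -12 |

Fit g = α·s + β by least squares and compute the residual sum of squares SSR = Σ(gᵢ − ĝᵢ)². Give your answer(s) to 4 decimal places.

SSR = 1.2108

The normal system MᵀM·[α, β]ᵀ = Mᵀg is [[119, 23]; [23, 6]]·[α, β]ᵀ = [-182, -36]ᵀ.
Determinant 119·6 − 23² = 185.
α = ((-182)·6 − 23·(-36))/185 = -264/185; β = (119·(-36) − 23·(-182))/185 = -98/185.
Residuals: -8/185, -114/185, 30/37, 44/185, -62/185, -2/37; SSR = 224/185.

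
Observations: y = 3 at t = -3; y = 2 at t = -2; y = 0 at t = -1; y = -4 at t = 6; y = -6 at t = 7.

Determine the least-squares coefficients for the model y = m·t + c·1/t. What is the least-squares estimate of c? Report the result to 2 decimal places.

c = 0.40

Compute the Gram sums: Σt·t = 99, Σt·1/t = 5, Σ1/t·1/t = 1243/882.
And Σt·y = -79, Σ1/t·y = -74/21.
Δ = 99·(1243/882) − 5² = 11223/98.
m = ((-79)·(1243/882) − 5·(-74/21))/(11223/98) = -82657/101007; c = (99·(-74/21) − 5·(-79))/(11223/98) = 4522/11223.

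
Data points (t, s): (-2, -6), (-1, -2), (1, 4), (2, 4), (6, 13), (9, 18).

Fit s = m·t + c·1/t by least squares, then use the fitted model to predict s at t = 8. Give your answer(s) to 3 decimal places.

MᵀM·[m, c]ᵀ = Mᵀs reads: 127·m + 6·c = 266;  6·m + (823/324)·c = 91/6.
(Σt·t = 127, Σt·1/t = 6, Σ1/t·1/t = 823/324, Σt·s = 266, Σ1/t·s = 91/6.)
Eliminating c: (823/324)·(row 1) − 6·(row 2) gives (92857/324)·m = (823/324)·266 − 6·(91/6) = 94717/162, so m = 189434/92857.
Then c = ((91/6) − 6·(189434/92857))/(823/324) = 106974/92857.
At t = 8: ŝ = (189434/92857)·(8) + (106974/92857)·(1/8) = 6115375/371428.

ŝ = 16.464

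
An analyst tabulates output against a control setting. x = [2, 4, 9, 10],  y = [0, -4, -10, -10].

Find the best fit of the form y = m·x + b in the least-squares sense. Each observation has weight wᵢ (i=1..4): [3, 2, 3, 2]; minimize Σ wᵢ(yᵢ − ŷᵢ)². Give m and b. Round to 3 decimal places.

Normal-equation sums: Σwᵢ·x·x = 487, Σwᵢ·x = 61, Σwᵢ·1 = 10.
Moment sums: Σwᵢ·x·y = -502, Σwᵢ·y = -58.
AᵀWA·[m, b]ᵀ = AᵀWy becomes [[487, 61]; [61, 10]]·[m, b]ᵀ = [-502, -58]ᵀ.
det = 487·10 − 61² = 1149.
m = ((-502)·10 − 61·(-58))/1149 = -494/383; b = (487·(-58) − 61·(-502))/1149 = 792/383.

m = -1.290, b = 2.068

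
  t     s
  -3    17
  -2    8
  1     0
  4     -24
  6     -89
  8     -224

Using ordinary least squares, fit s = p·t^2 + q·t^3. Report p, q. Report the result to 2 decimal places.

p = 0.52, q = -0.50

The normal system MᵀM·[p, q]ᵀ = Mᵀs is [[5746, 41294]; [41294, 313690]]·[p, q]ᵀ = [-17739, -135971]ᵀ.
Eliminating q: 313690·(row 1) − 41294·(row 2) gives 97268304·p = 313690·(-17739) − 41294·(-135971) = 50239564, so p = 12559891/24317076.
Then q = ((-135971) − 41294·(12559891/24317076))/313690 = -12193775/24317076.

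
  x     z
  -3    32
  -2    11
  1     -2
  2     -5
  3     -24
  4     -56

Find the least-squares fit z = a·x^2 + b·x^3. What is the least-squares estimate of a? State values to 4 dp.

a = 0.5282

Compute the Gram sums: Σx^2·x^2 = 451, Σx^2·x^3 = 1025, Σx^3·x^3 = 5683.
Right-hand side: Σx^2·z = -802, Σx^3·z = -5226.
AᵀA·[a, b]ᵀ = Aᵀz becomes [[451, 1025]; [1025, 5683]]·[a, b]ᵀ = [-802, -5226]ᵀ.
Determinant 451·5683 − 1025² = 1512408.
a = ((-802)·5683 − 1025·(-5226))/1512408 = 199721/378102; b = (451·(-5226) − 1025·(-802))/1512408 = -9359/9222.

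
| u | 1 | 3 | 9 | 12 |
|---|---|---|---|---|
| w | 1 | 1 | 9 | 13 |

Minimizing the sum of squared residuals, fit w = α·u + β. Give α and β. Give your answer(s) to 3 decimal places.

α = 1.156, β = -1.222

With design matrix M, MᵀM = [[235, 25]; [25, 4]] and Mᵀw = [241, 24]ᵀ.
det = 235·4 − 25² = 315.
α = (241·4 − 25·24)/315 = 52/45; β = (235·24 − 25·241)/315 = -11/9.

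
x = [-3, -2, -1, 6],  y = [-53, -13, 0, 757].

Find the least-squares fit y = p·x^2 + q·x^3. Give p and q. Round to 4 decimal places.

p = 3.0473, q = 2.9967

Compute the Gram sums: Σx^2·x^2 = 1394, Σx^2·x^3 = 7500, Σx^3·x^3 = 47450.
Moment sums: Σx^2·y = 26723, Σx^3·y = 165047.
So AᵀA·[p, q]ᵀ = Aᵀy: [[1394, 7500]; [7500, 47450]]·[p, q]ᵀ = [26723, 165047]ᵀ.
Δ = 1394·47450 − 7500² = 9895300.
p = (26723·47450 − 7500·165047)/9895300 = 603077/197906; q = (1394·165047 − 7500·26723)/9895300 = 14826509/4947650.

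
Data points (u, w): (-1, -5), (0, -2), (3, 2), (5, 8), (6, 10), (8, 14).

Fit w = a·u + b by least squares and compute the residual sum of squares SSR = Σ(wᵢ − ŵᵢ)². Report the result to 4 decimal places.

SSR = 3.0081

The normal system XᵀX·[a, b]ᵀ = Xᵀw is [[135, 21]; [21, 6]]·[a, b]ᵀ = [223, 27]ᵀ.
Δ = 135·6 − 21² = 369.
a = (223·6 − 21·27)/369 = 257/123; b = (135·27 − 21·223)/369 = -346/123.
Residuals: -4/41, 100/123, -179/123, 15/41, 34/123, 4/41; SSR = 370/123.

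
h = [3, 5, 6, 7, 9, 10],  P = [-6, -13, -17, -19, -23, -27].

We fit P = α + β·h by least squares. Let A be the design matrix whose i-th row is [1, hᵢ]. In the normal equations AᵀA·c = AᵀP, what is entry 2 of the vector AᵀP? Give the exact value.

-795

Entry 2 ↔ basis h, so (AᵀP)_{2} = Σᵢ (h)·Pᵢ = (3)·(-6) + (5)·(-13) + (6)·(-17) + (7)·(-19) + (9)·(-23) + (10)·(-27) = -795.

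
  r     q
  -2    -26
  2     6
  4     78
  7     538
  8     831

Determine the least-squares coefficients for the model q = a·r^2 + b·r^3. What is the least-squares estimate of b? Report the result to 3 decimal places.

b = 1.997

With design matrix M, MᵀM = [[6785, 50599]; [50599, 384017]] and Mᵀq = [80714, 615254]ᵀ.
det = 6785·384017 − 50599² = 45296544.
a = (80714·384017 − 50599·615254)/45296544 = -8480563/2831034; b = (6785·615254 − 50599·80714)/45296544 = 5653169/2831034.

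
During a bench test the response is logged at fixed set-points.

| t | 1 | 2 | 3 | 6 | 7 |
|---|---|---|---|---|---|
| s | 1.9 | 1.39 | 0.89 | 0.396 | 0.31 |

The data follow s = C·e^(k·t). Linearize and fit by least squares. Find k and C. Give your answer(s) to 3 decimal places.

k = -0.302, C = 2.453

Let Y = ln s. Fitting Y = k·t + ln C by least squares:
Over the data: Σt = 19.0000, Σ(t)² = 99.0000, Σln s = -1.2429, Σt·ln s = -12.8055.
Normal system: [[99.0000, 19.0000]; [19.0000, 5]]·[k, ln C]ᵀ = [-12.8055, -1.2429]ᵀ.
Δ = 99.0000·5 − (19.0000)² = 134.0000; k = (-12.8055·5 − 19.0000·-1.2429)/134.0000 = -0.30158, ln C = (99.0000·-1.2429 − 19.0000·-12.8055)/134.0000 = 0.89744, so C = exp(0.89744) = 2.45331.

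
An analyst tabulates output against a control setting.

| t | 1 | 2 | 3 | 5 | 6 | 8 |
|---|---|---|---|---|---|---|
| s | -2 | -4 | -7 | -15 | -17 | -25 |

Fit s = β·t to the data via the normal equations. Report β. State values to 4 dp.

With design matrix X, XᵀX = [[139]] and Xᵀs = [-408]ᵀ.
β = (-408)/139 = -2.93525.

β = -2.9353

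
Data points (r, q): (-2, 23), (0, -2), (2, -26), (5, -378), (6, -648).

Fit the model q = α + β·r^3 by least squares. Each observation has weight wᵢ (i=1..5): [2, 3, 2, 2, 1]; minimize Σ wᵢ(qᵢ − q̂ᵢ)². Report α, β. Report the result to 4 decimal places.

XᵀWX·[α, β]ᵀ = XᵀWq reads: 10·α + 466·β = -1416;  466·α + 78162·β = -235252.
det = 10·78162 − 466² = 564464.
α = ((-1416)·78162 − 466·(-235252))/564464 = -131245/70558; β = (10·(-235252) − 466·(-1416))/564464 = -211583/70558.

α = -1.8601, β = -2.9987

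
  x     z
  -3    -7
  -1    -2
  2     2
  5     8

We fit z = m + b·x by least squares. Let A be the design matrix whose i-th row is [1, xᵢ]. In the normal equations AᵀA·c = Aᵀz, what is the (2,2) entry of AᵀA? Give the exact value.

39

Row 2 ↔ basis x, column 2 ↔ basis x, so (AᵀA)_{2,2} = Σᵢ (x)·(x) = (-3)·(-3) + (-1)·(-1) + (2)·(2) + (5)·(5) = 39.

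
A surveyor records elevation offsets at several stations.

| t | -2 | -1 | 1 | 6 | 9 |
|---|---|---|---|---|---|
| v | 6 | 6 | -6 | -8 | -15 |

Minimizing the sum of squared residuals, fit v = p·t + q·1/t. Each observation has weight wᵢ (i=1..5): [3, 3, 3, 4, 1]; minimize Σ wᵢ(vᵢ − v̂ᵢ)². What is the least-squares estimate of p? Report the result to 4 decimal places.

p = -1.3665

The normal system AᵀWA·[p, q]ᵀ = AᵀWv is [[243, 14]; [14, 2227/324]]·[p, q]ᵀ = [-399, -52]ᵀ.
Determinant 243·(2227/324) − 14² = 5897/4.
p = ((-399)·(2227/324) − 14·(-52))/(5897/4) = -217567/159219; q = (243·(-52) − 14·(-399))/(5897/4) = -28200/5897.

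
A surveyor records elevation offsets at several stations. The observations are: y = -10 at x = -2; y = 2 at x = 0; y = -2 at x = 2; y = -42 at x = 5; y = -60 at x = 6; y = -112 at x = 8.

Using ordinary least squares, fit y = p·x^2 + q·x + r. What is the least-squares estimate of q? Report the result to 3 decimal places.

q = 1.560

The normal equations are: 6049·p + 853·q + 133·r = -10426;  853·p + 133·q + 19·r = -1450;  133·p + 19·q + 6·r = -224.
Row-reducing yields p = -38937/19682, q = 30707/19682, r = 1195/757.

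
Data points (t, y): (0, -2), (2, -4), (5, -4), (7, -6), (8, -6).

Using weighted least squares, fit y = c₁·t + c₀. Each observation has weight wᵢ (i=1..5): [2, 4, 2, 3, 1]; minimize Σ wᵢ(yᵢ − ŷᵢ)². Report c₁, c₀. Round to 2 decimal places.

c₁ = -0.46, c₀ = -2.55

Sums needed: Σwᵢ·t·t = 277, Σwᵢ·t = 47, Σwᵢ·1 = 12.
Right-hand side: Σwᵢ·t·y = -246, Σwᵢ·y = -52.
So MᵀWM·[c₁, c₀]ᵀ = MᵀWy: [[277, 47]; [47, 12]]·[c₁, c₀]ᵀ = [-246, -52]ᵀ.
Δ = 277·12 − 47² = 1115.
c₁ = ((-246)·12 − 47·(-52))/1115 = -508/1115; c₀ = (277·(-52) − 47·(-246))/1115 = -2842/1115.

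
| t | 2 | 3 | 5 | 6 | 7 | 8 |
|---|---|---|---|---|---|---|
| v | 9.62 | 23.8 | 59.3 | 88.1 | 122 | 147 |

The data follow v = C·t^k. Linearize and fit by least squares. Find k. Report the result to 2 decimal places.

Linearized form: ln v = k·ln t + ln C. From the 6 transformed points,
Σln t = 9.2183, Σ(ln t)² = 15.5987, Σln v = 23.7891, Σln t·ln v = 39.3720.
Equations: 15.5987·k + 9.2183·ln C = 39.3720;  9.2183·k + 6·ln C = 23.7891.
Slope k = (n·Σln t·ln v − Σln t·Σln v)/(n·Σ(ln t)² − (Σln t)²) = (6·39.3720 − 9.2183·23.7891)/8.6152 = 1.96594; ln C = (Σln v − k·Σln t)/n = 0.94440.

k = 1.97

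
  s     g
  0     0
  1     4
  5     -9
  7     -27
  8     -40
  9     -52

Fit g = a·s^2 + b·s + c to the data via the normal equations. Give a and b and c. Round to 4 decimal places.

a = -0.9981, b = 3.0121, c = 0.8702

From the data, Σs^2·s^2 = 13684, Σs^2·s = 1710, Σs^2 = 220, Σs·s = 220, Σs = 30, Σ1 = 6.
Moment sums: Σs^2·g = -8316, Σs·g = -1018, Σg = -124.
So MᵀM·[a, b, c]ᵀ = Mᵀg: [[13684, 1710, 220]; [1710, 220, 30]; [220, 30, 6]]·[a, b, c]ᵀ = [-8316, -1018, -124]ᵀ.
Solving the 3×3 system (Gaussian elimination) gives a = -3161/3167, b = 47696/15835, c = 2756/3167.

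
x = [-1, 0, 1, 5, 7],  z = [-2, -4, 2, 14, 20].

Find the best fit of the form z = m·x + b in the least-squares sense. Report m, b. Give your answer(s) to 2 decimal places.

m = 3.01, b = -1.22

Entries of AᵀA: Σx·x = 76, Σx = 12, Σ1 = 5.
Moment sums: Σx·z = 214, Σz = 30.
Normal equations: [[76, 12]; [12, 5]]·[m, b]ᵀ = [214, 30]ᵀ.
Eliminating b: 5·(row 1) − 12·(row 2) gives 236·m = 5·214 − 12·30 = 710, so m = 355/118.
Then b = (30 − 12·(355/118))/5 = -72/59.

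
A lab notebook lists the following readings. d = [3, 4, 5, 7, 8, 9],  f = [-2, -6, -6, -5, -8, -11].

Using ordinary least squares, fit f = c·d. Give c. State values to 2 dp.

Sums needed: Σd·d = 244.
Moment sums: Σd·f = -258.
So AᵀA·[c]ᵀ = Aᵀf: [[244]]·[c]ᵀ = [-258]ᵀ.
c = (-258)/244 = -1.05738.

c = -1.06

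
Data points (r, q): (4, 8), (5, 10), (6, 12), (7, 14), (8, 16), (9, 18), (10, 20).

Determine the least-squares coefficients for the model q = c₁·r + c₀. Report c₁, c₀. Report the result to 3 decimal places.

From the data, Σr·r = 371, Σr = 49, Σ1 = 7.
Right-hand side: Σr·q = 742, Σq = 98.
AᵀA·[c₁, c₀]ᵀ = Aᵀq becomes [[371, 49]; [49, 7]]·[c₁, c₀]ᵀ = [742, 98]ᵀ.
Δ = 371·7 − 49² = 196.
c₁ = (742·7 − 49·98)/196 = 2; c₀ = (371·98 − 49·742)/196 = 0.

c₁ = 2.000, c₀ = 0.000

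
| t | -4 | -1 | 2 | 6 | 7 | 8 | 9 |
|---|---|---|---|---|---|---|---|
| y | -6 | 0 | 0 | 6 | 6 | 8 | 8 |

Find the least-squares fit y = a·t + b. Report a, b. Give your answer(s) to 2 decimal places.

Compute the Gram sums: Σt·t = 251, Σt = 27, Σ1 = 7.
Moment sums: Σt·y = 238, Σy = 22.
MᵀM·[a, b]ᵀ = Mᵀy becomes [[251, 27]; [27, 7]]·[a, b]ᵀ = [238, 22]ᵀ.
Δ = 251·7 − 27² = 1028.
a = (238·7 − 27·22)/1028 = 268/257; b = (251·22 − 27·238)/1028 = -226/257.

a = 1.04, b = -0.88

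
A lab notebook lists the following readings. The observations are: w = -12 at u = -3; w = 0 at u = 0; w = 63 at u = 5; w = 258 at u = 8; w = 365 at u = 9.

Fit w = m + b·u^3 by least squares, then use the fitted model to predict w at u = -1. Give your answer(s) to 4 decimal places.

Forming XᵀX = [[5, 1339]; [1339, 809939]] and Xᵀw = [674, 406380]ᵀ gives XᵀX·[m, b]ᵀ = Xᵀw.
Eliminating b: 809939·(row 1) − 1339·(row 2) gives 2256774·m = 809939·674 − 1339·406380 = 1756066, so m = 67541/86799.
Then b = (406380 − 1339·(67541/86799))/809939 = 43439/86799.
At u = -1: ŵ = (67541/86799)·(1) + (43439/86799)·(-1) = 8034/28933.

ŵ = 0.2777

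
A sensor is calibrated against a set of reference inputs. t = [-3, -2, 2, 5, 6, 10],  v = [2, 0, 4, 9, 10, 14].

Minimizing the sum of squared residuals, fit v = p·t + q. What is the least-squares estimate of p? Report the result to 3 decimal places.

Entries of AᵀA: Σt·t = 178, Σt = 18, Σ1 = 6.
For Aᵀv: Σt·v = 247, Σv = 39.
Normal equations: [[178, 18]; [18, 6]]·[p, q]ᵀ = [247, 39]ᵀ.
Eliminating q: 6·(row 1) − 18·(row 2) gives 744·p = 6·247 − 18·39 = 780, so p = 65/62.
Then q = (39 − 18·(65/62))/6 = 104/31.

p = 1.048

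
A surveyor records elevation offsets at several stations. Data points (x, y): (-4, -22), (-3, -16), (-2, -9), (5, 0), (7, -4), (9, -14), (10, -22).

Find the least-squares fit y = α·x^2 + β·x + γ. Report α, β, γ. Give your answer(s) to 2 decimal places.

α = -0.50, β = 3.07, γ = -1.68

MᵀM·[α, β, γ]ᵀ = Mᵀy reads: 19940·α + 2098·β + 284·γ = -4062;  2098·α + 284·β + 22·γ = -220;  284·α + 22·β + 7·γ = -87.
Row-reducing yields α = -312847/622209, β = 1909913/622209, γ = -347701/207403.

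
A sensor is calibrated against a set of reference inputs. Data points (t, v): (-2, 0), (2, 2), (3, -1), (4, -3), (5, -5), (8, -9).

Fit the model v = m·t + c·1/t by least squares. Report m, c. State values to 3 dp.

m = -1.237, c = 7.148

Forming AᵀA = [[122, 6]; [6, 10501/14400]] and Aᵀv = [-108, -53/24]ᵀ gives AᵀA·[m, c]ᵀ = Aᵀv.
Eliminating c: (10501/14400)·(row 1) − 6·(row 2) gives (381361/7200)·m = (10501/14400)·(-108) − 6·(-53/24) = -26203/400, so m = -471654/381361.
Then c = ((-53/24) − 6·(-471654/381361))/(10501/14400) = 2725800/381361.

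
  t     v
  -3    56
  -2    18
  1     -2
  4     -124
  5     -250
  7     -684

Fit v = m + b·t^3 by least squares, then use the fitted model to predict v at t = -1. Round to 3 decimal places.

Sums needed: Σ1 = 6, Σt^3 = 498, Σt^3·t^3 = 138164.
For Xᵀv: Σv = -986, Σt^3·v = -275456.
So XᵀX·[m, b]ᵀ = Xᵀv: [[6, 498]; [498, 138164]]·[m, b]ᵀ = [-986, -275456]ᵀ.
Determinant 6·138164 − 498² = 580980.
m = ((-986)·138164 − 498·(-275456))/580980 = 236846/145245; b = (6·(-275456) − 498·(-986))/580980 = -96809/48415.
At t = -1: v̂ = (236846/145245)·(1) + (-96809/48415)·(-1) = 527273/145245.

v̂ = 3.630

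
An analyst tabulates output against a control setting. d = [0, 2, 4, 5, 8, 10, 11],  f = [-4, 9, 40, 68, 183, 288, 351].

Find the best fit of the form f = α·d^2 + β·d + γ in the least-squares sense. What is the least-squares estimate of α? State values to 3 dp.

α = 2.991

From the data, Σd^2·d^2 = 29634, Σd^2·d = 3040, Σd^2 = 330, Σd·d = 330, Σd = 40, Σ1 = 7.
Right-hand side: Σd^2·f = 85359, Σd·f = 8723, Σf = 935.
AᵀA·[α, β, γ]ᵀ = Aᵀf becomes [[29634, 3040, 330]; [3040, 330, 40]; [330, 40, 7]]·[α, β, γ]ᵀ = [85359, 8723, 935]ᵀ.
Row-reducing yields α = 199755/66794, β = -236673/333970, γ = -112384/33397.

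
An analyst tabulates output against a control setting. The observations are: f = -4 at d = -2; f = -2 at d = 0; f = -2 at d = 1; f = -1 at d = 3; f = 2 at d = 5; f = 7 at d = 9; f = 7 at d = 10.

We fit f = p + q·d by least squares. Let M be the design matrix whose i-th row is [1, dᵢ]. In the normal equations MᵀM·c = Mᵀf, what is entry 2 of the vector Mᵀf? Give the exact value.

146

Entry 2 ↔ basis d, so (Mᵀf)_{2} = Σᵢ (d)·fᵢ = (-2)·(-4) + (0)·(-2) + (1)·(-2) + (3)·(-1) + (5)·(2) + (9)·(7) + (10)·(7) = 146.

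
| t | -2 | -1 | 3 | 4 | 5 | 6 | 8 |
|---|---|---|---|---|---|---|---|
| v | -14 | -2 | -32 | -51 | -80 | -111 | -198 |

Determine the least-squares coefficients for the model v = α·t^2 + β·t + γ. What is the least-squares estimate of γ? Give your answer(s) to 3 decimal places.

γ = -1.680

From the data, Σt^2·t^2 = 6371, Σt^2·t = 935, Σt^2 = 155, Σt·t = 155, Σt = 23, Σ1 = 7.
For Aᵀv: Σt^2·v = -19830, Σt·v = -2920, Σv = -488.
Normal equations: [[6371, 935, 155]; [935, 155, 23]; [155, 23, 7]]·[α, β, γ]ᵀ = [-19830, -2920, -488]ᵀ.
Row-reducing yields α = -136765/45672, β = -24017/45672, γ = -12785/7612.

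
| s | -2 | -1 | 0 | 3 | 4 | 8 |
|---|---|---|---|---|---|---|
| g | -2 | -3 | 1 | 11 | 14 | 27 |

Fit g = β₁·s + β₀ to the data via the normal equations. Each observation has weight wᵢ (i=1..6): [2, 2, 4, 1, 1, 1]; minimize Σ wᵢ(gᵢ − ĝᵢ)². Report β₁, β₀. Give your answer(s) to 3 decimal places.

Forming AᵀWA = [[99, 9]; [9, 11]] and AᵀWg = [319, 46]ᵀ gives AᵀWA·[β₁, β₀]ᵀ = AᵀWg.
det = 99·11 − 9² = 1008.
β₁ = (319·11 − 9·46)/1008 = 3095/1008; β₀ = (99·46 − 9·319)/1008 = 187/112.

β₁ = 3.070, β₀ = 1.670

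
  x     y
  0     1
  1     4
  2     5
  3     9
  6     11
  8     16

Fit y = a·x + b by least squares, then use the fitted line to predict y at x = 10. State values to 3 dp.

ŷ = 19.169

From the data, Σx·x = 114, Σx = 20, Σ1 = 6.
Moment sums: Σx·y = 235, Σy = 46.
So MᵀM·[a, b]ᵀ = Mᵀy: [[114, 20]; [20, 6]]·[a, b]ᵀ = [235, 46]ᵀ.
Eliminating b: 6·(row 1) − 20·(row 2) gives 284·a = 6·235 − 20·46 = 490, so a = 245/142.
Then b = (46 − 20·(245/142))/6 = 136/71.
At x = 10: ŷ = (245/142)·(10) + (136/71)·(1) = 1361/71.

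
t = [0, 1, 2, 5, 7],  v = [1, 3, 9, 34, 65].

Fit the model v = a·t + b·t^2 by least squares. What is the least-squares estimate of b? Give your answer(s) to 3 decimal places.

b = 1.065

Sums needed: Σt·t = 79, Σt·t^2 = 477, Σt^2·t^2 = 3043.
Moment sums: Σt·v = 646, Σt^2·v = 4074.
det = 79·3043 − 477² = 12868.
a = (646·3043 − 477·4074)/12868 = 5620/3217; b = (79·4074 − 477·646)/12868 = 3426/3217.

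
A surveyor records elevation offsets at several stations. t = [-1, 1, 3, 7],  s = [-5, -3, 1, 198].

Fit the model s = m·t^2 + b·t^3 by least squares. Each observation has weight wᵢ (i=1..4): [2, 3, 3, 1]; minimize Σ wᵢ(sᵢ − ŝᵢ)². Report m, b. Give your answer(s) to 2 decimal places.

From the data, Σwᵢ·t^2·t^2 = 2649, Σwᵢ·t^2·t^3 = 17537, Σwᵢ·t^3·t^3 = 119841.
Moment sums: Σwᵢ·t^2·s = 9710, Σwᵢ·t^3·s = 67996.
Eliminating b: 119841·(row 1) − 17537·(row 2) gives 9912440·m = 119841·9710 − 17537·67996 = -28789742, so m = -14394871/4956220.
Then b = (67996 − 17537·(-14394871/4956220))/119841 = 4918567/4956220.

m = -2.90, b = 0.99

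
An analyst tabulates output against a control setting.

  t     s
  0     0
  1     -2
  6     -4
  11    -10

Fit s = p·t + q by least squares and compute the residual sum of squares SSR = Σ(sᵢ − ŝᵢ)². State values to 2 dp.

SSR = 2.81

XᵀX·[p, q]ᵀ = Xᵀs reads: 158·p + 18·q = -136;  18·p + 4·q = -16.
Determinant 158·4 − 18² = 308.
p = ((-136)·4 − 18·(-16))/308 = -64/77; q = (158·(-16) − 18·(-136))/308 = -20/77.
Residuals: 20/77, -10/11, 96/77, -46/77; SSR = 216/77.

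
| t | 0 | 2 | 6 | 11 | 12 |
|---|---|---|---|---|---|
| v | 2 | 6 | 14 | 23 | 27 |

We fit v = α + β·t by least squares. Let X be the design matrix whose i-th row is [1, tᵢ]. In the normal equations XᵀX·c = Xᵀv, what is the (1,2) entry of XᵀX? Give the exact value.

31

Row 1 ↔ basis 1, column 2 ↔ basis t, so (XᵀX)_{1,2} = Σᵢ t = (1)·(0) + (1)·(2) + (1)·(6) + (1)·(11) + (1)·(12) = 31.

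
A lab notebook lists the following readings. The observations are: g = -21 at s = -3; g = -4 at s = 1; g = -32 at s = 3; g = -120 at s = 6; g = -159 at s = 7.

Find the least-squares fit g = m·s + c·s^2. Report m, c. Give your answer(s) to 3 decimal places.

Setting ∂/∂m … = 0 gives: 104·m + 560·c = -1870;  560·m + 3860·c = -12592.
(Σs·s = 104, Σs·s^2 = 560, Σs^2·s^2 = 3860, Σs·g = -1870, Σs^2·g = -12592.)
Δ = 104·3860 − 560² = 87840.
m = ((-1870)·3860 − 560·(-12592))/87840 = -463/244; c = (104·(-12592) − 560·(-1870))/87840 = -911/305.

m = -1.898, c = -2.987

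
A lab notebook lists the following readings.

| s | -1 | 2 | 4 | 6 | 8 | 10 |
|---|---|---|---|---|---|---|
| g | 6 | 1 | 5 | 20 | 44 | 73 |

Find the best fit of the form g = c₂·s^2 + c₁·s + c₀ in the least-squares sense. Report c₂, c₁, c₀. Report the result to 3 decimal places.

The normal system AᵀA·[c₂, c₁, c₀]ᵀ = Aᵀg is [[15665, 1799, 221]; [1799, 221, 29]; [221, 29, 6]]·[c₂, c₁, c₀]ᵀ = [10926, 1218, 149]ᵀ.
Row-reducing yields c₂ = 15145/14828, c₁ = -228037/74140, c₀ = 77059/37070.

c₂ = 1.021, c₁ = -3.076, c₀ = 2.079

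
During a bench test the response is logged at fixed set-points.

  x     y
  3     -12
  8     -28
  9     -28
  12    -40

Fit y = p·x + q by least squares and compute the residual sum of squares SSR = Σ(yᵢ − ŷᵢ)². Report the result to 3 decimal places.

From the data, Σx·x = 298, Σx = 32, Σ1 = 4.
Right-hand side: Σx·y = -992, Σy = -108.
Normal equations: [[298, 32]; [32, 4]]·[p, q]ᵀ = [-992, -108]ᵀ.
Eliminating q: 4·(row 1) − 32·(row 2) gives 168·p = 4·(-992) − 32·(-108) = -512, so p = -64/21.
Then q = ((-108) − 32·(-64/21))/4 = -55/21.
Residuals: -5/21, -1, 43/21, -17/21; SSR = 124/21.

SSR = 5.905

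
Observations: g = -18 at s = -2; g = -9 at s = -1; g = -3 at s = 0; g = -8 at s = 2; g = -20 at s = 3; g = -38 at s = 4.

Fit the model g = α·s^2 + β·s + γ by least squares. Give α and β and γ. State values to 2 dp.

α = -2.80, β = 2.49, γ = -2.62

From the data, Σs^2·s^2 = 370, Σs^2·s = 90, Σs^2 = 34, Σs·s = 34, Σs = 6, Σ1 = 6.
Right-hand side: Σs^2·g = -901, Σs·g = -183, Σg = -96.
Solving the 3×3 system (Gaussian elimination) gives α = -549/196, β = 489/196, γ = -257/98.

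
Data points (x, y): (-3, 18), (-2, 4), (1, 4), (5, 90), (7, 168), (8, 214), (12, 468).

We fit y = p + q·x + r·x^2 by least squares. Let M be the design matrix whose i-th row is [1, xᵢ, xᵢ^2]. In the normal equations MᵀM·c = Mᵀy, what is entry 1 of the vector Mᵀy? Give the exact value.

Entry 1 ↔ basis 1, so (Mᵀy)_{1} = Σᵢ yᵢ = (1)·(18) + (1)·(4) + (1)·(4) + (1)·(90) + (1)·(168) + (1)·(214) + (1)·(468) = 966.

966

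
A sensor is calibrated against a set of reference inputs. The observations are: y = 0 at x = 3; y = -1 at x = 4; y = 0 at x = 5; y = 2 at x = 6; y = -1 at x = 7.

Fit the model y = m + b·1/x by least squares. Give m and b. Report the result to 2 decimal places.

From the data, Σ1 = 5, Σ1/x = 153/140, Σ1/x·1/x = 46181/176400.
And Σy = 0, Σ1/x·y = -5/84.
So AᵀA·[m, b]ᵀ = Aᵀy: [[5, 153/140]; [153/140, 46181/176400]]·[m, b]ᵀ = [0, -5/84]ᵀ.
Eliminating b: (46181/176400)·(row 1) − (153/140)·(row 2) gives (1264/11025)·m = (46181/176400)·0 − (153/140)·(-5/84) = 51/784, so m = 11475/20224.
Then b = ((-5/84) − (153/140)·(11475/20224))/(46181/176400) = -13125/5056.

m = 0.57, b = -2.60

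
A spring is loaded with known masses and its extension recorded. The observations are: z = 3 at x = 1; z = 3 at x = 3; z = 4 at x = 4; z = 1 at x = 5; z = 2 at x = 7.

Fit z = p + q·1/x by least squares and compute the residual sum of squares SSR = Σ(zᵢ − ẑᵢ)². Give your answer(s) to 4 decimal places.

From the data, Σ1 = 5, Σ1/x = 809/420, Σ1/x·1/x = 217681/176400.
For Mᵀz: Σz = 13, Σ1/x·z = 192/35.
So MᵀM·[p, q]ᵀ = Mᵀz: [[5, 809/420]; [809/420, 217681/176400]]·[p, q]ᵀ = [13, 192/35]ᵀ.
Determinant 5·(217681/176400) − (809/420)² = 108481/44100.
p = (13·(217681/176400) − (809/420)·(192/35))/(108481/44100) = 965917/433924; q = (5·(192/35) − (809/420)·13)/(108481/44100) = 105315/108481.
Residuals: -85405/433924, 195435/433924, 166116/108481, -616245/433924, -158249/433924; SSR = 2055203/433924.

SSR = 4.7363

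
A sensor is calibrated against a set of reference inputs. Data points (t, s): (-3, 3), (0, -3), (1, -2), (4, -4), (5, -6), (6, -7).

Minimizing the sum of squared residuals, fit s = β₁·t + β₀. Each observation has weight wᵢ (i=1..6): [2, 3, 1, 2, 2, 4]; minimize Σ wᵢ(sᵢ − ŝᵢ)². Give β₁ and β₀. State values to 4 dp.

β₁ = -0.9505, β₀ = -1.2737

Forming MᵀWM = [[245, 37]; [37, 14]] and MᵀWs = [-280, -53]ᵀ gives MᵀWM·[β₁, β₀]ᵀ = MᵀWs.
Determinant 245·14 − 37² = 2061.
β₁ = ((-280)·14 − 37·(-53))/2061 = -653/687; β₀ = (245·(-53) − 37·(-280))/2061 = -875/687.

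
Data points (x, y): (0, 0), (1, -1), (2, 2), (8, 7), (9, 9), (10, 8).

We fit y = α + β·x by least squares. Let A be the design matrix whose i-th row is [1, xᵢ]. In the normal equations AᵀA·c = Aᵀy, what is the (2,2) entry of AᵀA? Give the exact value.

Row 2 ↔ basis x, column 2 ↔ basis x, so (AᵀA)_{2,2} = Σᵢ (x)·(x) = (0)·(0) + (1)·(1) + (2)·(2) + (8)·(8) + (9)·(9) + (10)·(10) = 250.

250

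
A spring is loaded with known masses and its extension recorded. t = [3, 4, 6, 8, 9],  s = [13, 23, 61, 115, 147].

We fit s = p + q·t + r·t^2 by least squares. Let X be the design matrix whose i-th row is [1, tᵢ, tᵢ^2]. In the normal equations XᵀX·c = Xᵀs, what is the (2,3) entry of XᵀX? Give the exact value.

1548

Row 2 ↔ basis t, column 3 ↔ basis t^2, so (XᵀX)_{2,3} = Σᵢ (t)·(t^2) = (3)·(9) + (4)·(16) + (6)·(36) + (8)·(64) + (9)·(81) = 1548.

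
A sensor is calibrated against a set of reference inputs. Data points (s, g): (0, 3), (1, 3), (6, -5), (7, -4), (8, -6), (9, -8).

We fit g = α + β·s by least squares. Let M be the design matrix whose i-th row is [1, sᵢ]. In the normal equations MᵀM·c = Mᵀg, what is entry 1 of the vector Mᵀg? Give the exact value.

Entry 1 ↔ basis 1, so (Mᵀg)_{1} = Σᵢ gᵢ = (1)·(3) + (1)·(3) + (1)·(-5) + (1)·(-4) + (1)·(-6) + (1)·(-8) = -17.

-17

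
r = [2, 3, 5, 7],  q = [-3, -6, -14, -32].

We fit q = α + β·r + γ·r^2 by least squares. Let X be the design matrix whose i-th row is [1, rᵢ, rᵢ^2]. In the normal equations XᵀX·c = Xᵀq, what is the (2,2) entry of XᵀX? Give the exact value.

Row 2 ↔ basis r, column 2 ↔ basis r, so (XᵀX)_{2,2} = Σᵢ (r)·(r) = (2)·(2) + (3)·(3) + (5)·(5) + (7)·(7) = 87.

87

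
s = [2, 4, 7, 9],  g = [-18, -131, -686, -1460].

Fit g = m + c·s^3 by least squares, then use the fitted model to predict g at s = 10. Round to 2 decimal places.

MᵀM·[m, c]ᵀ = Mᵀg reads: 4·m + 1144·c = -2295;  1144·m + 653250·c = -1308166.
Eliminating c: 653250·(row 1) − 1144·(row 2) gives 1304264·m = 653250·(-2295) − 1144·(-1308166) = -2666846, so m = -102571/50164.
Then c = ((-1308166) − 1144·(-102571/50164))/653250 = -325898/163033.
At s = 10: ĝ = (-102571/50164)·(1) + (-325898/163033)·(1000) = -1304925423/652132.

ĝ = -2001.01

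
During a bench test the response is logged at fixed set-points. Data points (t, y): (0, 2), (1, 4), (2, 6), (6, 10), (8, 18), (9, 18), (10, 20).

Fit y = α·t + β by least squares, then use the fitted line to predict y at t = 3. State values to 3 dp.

ŷ = 7.300

Setting ∂/∂α … = 0 gives: 286·α + 36·β = 582;  36·α + 7·β = 78.
Determinant 286·7 − 36² = 706.
α = (582·7 − 36·78)/706 = 633/353; β = (286·78 − 36·582)/706 = 678/353.
At t = 3: ŷ = (633/353)·(3) + (678/353)·(1) = 2577/353.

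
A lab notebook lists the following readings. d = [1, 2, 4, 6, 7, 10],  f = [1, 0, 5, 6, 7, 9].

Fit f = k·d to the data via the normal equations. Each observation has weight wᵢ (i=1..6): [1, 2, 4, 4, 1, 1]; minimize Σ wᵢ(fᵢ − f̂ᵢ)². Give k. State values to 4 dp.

From the data, Σwᵢ·d·d = 366.
Moment sums: Σwᵢ·d·f = 364.
Normal equations: [[366]]·[k]ᵀ = [364]ᵀ.
Hence k = 364 / 366 ≈ 0.994536.

k = 0.9945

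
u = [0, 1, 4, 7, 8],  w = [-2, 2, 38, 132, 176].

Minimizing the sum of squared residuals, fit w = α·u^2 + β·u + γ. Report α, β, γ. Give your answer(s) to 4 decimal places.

With design matrix A, AᵀA = [[6754, 920, 130]; [920, 130, 20]; [130, 20, 5]] and Aᵀw = [18342, 2486, 346]ᵀ.
Inverting the 3×3 Gram matrix, [α, β, γ]ᵀ = [265/87, -5063/2175, -496/725]ᵀ.

α = 3.0460, β = -2.3278, γ = -0.6841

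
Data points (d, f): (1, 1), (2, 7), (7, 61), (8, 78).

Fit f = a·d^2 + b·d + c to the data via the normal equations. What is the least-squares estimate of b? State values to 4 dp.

Normal-equation sums: Σd^2·d^2 = 6514, Σd^2·d = 864, Σd^2 = 118, Σd·d = 118, Σd = 18, Σ1 = 4.
Moment sums: Σd^2·f = 8010, Σd·f = 1066, Σf = 147.
Solving the 3×3 system (Gaussian elimination) gives a = 11/12, b = 397/148, c = -1049/444.

b = 2.6824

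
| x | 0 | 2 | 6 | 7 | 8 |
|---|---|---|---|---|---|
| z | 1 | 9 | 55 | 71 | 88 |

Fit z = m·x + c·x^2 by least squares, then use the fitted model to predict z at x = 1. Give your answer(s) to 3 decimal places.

The normal equations are: 153·m + 1079·c = 1549;  1079·m + 7809·c = 11127.
Determinant 153·7809 − 1079² = 30536.
m = (1549·7809 − 1079·11127)/30536 = 22527/7634; c = (153·11127 − 1079·1549)/30536 = 7765/7634.
At x = 1: ẑ = (22527/7634)·(1) + (7765/7634)·(1) = 15146/3817.

ẑ = 3.968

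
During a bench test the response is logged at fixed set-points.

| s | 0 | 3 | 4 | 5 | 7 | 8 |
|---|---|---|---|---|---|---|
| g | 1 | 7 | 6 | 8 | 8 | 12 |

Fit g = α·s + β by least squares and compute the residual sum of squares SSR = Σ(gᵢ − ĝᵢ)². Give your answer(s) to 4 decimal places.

Forming AᵀA = [[163, 27]; [27, 6]] and Aᵀg = [237, 42]ᵀ gives AᵀA·[α, β]ᵀ = Aᵀg.
Eliminating β: 6·(row 1) − 27·(row 2) gives 249·α = 6·237 − 27·42 = 288, so α = 96/83.
Then β = (42 − 27·(96/83))/6 = 149/83.
Residuals: -66/83, 144/83, -35/83, 35/83, -157/83, 79/83; SSR = 704/83.

SSR = 8.4819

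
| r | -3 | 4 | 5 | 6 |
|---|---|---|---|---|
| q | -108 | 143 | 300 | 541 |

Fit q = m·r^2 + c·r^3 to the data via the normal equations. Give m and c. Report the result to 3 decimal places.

The normal system MᵀM·[m, c]ᵀ = Mᵀq is [[2258, 11682]; [11682, 67106]]·[m, c]ᵀ = [28292, 166424]ᵀ.
Eliminating c: 67106·(row 1) − 11682·(row 2) gives 15056224·m = 67106·28292 − 11682·166424 = -45602216, so m = -5700277/1882028.
Then c = (166424 − 11682·(-5700277/1882028))/67106 = 5659781/1882028.

m = -3.029, c = 3.007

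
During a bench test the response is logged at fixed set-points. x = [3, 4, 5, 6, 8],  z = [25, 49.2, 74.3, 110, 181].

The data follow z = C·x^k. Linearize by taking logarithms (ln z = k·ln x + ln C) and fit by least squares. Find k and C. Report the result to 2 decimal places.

With ln zᵢ as the transformed response and ln xᵢ as the regressor:
AᵀA = [[13.2535, 7.9655]; [7.9655, 5]], rhs = [35.1029, 21.3219]ᵀ  (here Σln x = 7.9655, Σ(ln x)² = 13.2535, Σln z = 21.3219, Σln x·ln z = 35.1029).
Slope k = (n·Σln x·ln z − Σln x·Σln z)/(n·Σ(ln x)² − (Σln x)²) = (5·35.1029 − 7.9655·21.3219)/2.8177 = 2.01375; ln C = (Σln z − k·Σln x)/n = 1.05625, so C = exp(1.05625) = 2.87556.

k = 2.01, C = 2.88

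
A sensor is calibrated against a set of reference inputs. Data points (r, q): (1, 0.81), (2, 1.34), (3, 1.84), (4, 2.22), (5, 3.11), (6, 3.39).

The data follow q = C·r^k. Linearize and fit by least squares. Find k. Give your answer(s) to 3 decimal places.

Linearized form: ln q = k·ln r + ln C. From the 6 transformed points,
Σln r = 6.5793, Σ(ln r)² = 9.4099, Σln q = 3.8447, Σln r·ln q = 5.9919.
Equations: 9.4099·k + 6.5793·ln C = 5.9919;  6.5793·k + 6·ln C = 3.8447.
Slope k = (n·Σln r·ln q − Σln r·Σln q)/(n·Σ(ln r)² − (Σln r)²) = (6·5.9919 − 6.5793·3.8447)/13.1729 = 0.80895; ln C = (Σln q − k·Σln r)/n = -0.24627.

k = 0.809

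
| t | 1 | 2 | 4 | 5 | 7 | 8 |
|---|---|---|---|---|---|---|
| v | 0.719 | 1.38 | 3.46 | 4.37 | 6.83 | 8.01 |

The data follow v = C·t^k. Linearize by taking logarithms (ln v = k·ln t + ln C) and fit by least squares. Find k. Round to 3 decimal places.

k = 1.179

Linearized form: ln v = k·ln t + ln C. From the 6 transformed points,
XᵀX = [[13.1032, 7.7142]; [7.7142, 6]], rhs = [12.3830, 6.7102]ᵀ  (here Σln t = 7.7142, Σ(ln t)² = 13.1032, Σln v = 6.7102, Σln t·ln v = 12.3830).
Solving (det = 19.1098): k = 1.17915, ln C = -0.39767.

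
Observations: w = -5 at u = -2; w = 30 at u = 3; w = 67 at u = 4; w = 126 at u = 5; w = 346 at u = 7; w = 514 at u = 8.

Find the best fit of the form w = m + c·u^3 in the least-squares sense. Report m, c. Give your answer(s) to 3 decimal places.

Compute the Gram sums: Σ1 = 6, Σu^3 = 1063, Σu^3·u^3 = 400307.
Moment sums: Σw = 1078, Σu^3·w = 402734.
So MᵀM·[m, c]ᵀ = Mᵀw: [[6, 1063]; [1063, 400307]]·[m, c]ᵀ = [1078, 402734]ᵀ.
det = 6·400307 − 1063² = 1271873.
m = (1078·400307 − 1063·402734)/1271873 = 3424704/1271873; c = (6·402734 − 1063·1078)/1271873 = 1270490/1271873.

m = 2.693, c = 0.999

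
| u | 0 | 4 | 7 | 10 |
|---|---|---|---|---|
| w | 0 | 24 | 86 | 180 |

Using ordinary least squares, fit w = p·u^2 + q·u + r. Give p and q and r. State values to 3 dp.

p = 1.963, q = -1.567, r = -0.232

Normal-equation sums: Σu^2·u^2 = 12657, Σu^2·u = 1407, Σu^2 = 165, Σu·u = 165, Σu = 21, Σ1 = 4.
For Mᵀw: Σu^2·w = 22598, Σu·w = 2498, Σw = 290.
So MᵀM·[p, q, r]ᵀ = Mᵀw: [[12657, 1407, 165]; [1407, 165, 21]; [165, 21, 4]]·[p, q, r]ᵀ = [22598, 2498, 290]ᵀ.
Inverting the 3×3 Gram matrix, [p, q, r]ᵀ = [3044/1551, -810/517, -120/517]ᵀ.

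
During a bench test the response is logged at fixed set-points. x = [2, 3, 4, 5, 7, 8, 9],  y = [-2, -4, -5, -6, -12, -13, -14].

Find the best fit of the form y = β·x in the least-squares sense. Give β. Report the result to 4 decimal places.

β = -1.5323

Sums needed: Σx·x = 248.
And Σx·y = -380.
Normal equations: [[248]]·[β]ᵀ = [-380]ᵀ.
Hence β = -380 / 248 ≈ -1.53226.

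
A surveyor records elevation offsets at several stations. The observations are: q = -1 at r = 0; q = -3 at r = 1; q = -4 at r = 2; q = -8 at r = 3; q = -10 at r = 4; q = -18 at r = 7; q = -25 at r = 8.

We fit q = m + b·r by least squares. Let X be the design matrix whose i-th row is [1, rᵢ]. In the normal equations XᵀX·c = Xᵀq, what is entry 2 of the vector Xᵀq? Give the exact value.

-401

Entry 2 ↔ basis r, so (Xᵀq)_{2} = Σᵢ (r)·qᵢ = (0)·(-1) + (1)·(-3) + (2)·(-4) + (3)·(-8) + (4)·(-10) + (7)·(-18) + (8)·(-25) = -401.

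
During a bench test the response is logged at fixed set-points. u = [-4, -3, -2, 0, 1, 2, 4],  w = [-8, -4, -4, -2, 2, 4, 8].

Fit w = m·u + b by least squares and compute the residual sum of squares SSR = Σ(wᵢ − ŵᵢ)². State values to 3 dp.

The normal system MᵀM·[m, b]ᵀ = Mᵀw is [[50, -2]; [-2, 7]]·[m, b]ᵀ = [94, -4]ᵀ.
det = 50·7 − (-2)² = 346.
m = (94·7 − (-2)·(-4))/346 = 325/173; b = (50·(-4) − (-2)·94)/346 = -6/173.
Residuals: -78/173, 289/173, -36/173, -340/173, 27/173, 48/173, 90/173; SSR = 1258/173.

SSR = 7.272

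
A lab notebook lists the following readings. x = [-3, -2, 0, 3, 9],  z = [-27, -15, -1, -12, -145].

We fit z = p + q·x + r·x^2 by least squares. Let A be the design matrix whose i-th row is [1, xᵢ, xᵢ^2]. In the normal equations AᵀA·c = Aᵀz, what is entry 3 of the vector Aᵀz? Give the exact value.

Entry 3 ↔ basis x^2, so (Aᵀz)_{3} = Σᵢ (x^2)·zᵢ = (9)·(-27) + (4)·(-15) + (0)·(-1) + (9)·(-12) + (81)·(-145) = -12156.

-12156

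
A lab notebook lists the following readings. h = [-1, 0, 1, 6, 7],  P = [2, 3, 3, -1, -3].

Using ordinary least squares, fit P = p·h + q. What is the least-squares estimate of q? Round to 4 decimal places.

From the data, Σh·h = 87, Σh = 13, Σ1 = 5.
Right-hand side: Σh·P = -26, ΣP = 4.
Normal equations: [[87, 13]; [13, 5]]·[p, q]ᵀ = [-26, 4]ᵀ.
Δ = 87·5 − 13² = 266.
p = ((-26)·5 − 13·4)/266 = -13/19; q = (87·4 − 13·(-26))/266 = 49/19.

q = 2.5789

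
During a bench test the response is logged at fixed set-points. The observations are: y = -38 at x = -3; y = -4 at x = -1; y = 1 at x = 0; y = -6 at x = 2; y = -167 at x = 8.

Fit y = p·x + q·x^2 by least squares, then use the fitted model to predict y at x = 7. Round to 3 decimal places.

The normal equations are: 78·p + 492·q = -1230;  492·p + 4194·q = -11058.
Δ = 78·4194 − 492² = 85068.
p = ((-1230)·4194 − 492·(-11058))/85068 = 7831/2363; q = (78·(-11058) − 492·(-1230))/85068 = -7149/2363.
At x = 7: ŷ = (7831/2363)·(7) + (-7149/2363)·(49) = -295484/2363.

ŷ = -125.046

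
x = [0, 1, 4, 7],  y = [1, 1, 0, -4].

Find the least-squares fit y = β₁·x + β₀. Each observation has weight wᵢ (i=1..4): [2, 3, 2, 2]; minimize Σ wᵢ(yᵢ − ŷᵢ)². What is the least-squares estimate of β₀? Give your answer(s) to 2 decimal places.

Compute the Gram sums: Σwᵢ·x·x = 133, Σwᵢ·x = 25, Σwᵢ·1 = 9.
For MᵀWy: Σwᵢ·x·y = -53, Σwᵢ·y = -3.
So MᵀWM·[β₁, β₀]ᵀ = MᵀWy: [[133, 25]; [25, 9]]·[β₁, β₀]ᵀ = [-53, -3]ᵀ.
Δ = 133·9 − 25² = 572.
β₁ = ((-53)·9 − 25·(-3))/572 = -201/286; β₀ = (133·(-3) − 25·(-53))/572 = 463/286.

β₀ = 1.62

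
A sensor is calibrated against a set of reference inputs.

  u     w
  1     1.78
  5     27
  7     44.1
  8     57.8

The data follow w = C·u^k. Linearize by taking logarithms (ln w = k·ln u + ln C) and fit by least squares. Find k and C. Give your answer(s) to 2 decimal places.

With ln wᵢ as the transformed response and ln uᵢ as the regressor:
Σln u = 5.6348, Σ(ln u)² = 10.7009, Σln w = 11.7159, Σln u·ln w = 21.1088.
Normal system: [[10.7009, 5.6348]; [5.6348, 4]]·[k, ln C]ᵀ = [21.1088, 11.7159]ᵀ.
Slope k = (n·Σln u·ln w − Σln u·Σln w)/(n·Σ(ln u)² − (Σln u)²) = (4·21.1088 − 5.6348·11.7159)/11.0529 = 1.66641; ln C = (Σln w − k·Σln u)/n = 0.58150, so C = exp(0.58150) = 1.78872.

k = 1.67, C = 1.79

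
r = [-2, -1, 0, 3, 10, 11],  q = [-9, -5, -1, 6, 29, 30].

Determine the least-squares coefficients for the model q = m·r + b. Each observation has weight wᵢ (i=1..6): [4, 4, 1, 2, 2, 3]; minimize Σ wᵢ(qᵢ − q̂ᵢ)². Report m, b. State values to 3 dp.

m = 3.014, b = -2.417

Entries of XᵀWX: Σwᵢ·r·r = 601, Σwᵢ·r = 47, Σwᵢ·1 = 16.
For XᵀWq: Σwᵢ·r·q = 1698, Σwᵢ·q = 103.
XᵀWX·[m, b]ᵀ = XᵀWq becomes [[601, 47]; [47, 16]]·[m, b]ᵀ = [1698, 103]ᵀ.
Δ = 601·16 − 47² = 7407.
m = (1698·16 − 47·103)/7407 = 22327/7407; b = (601·103 − 47·1698)/7407 = -17903/7407.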